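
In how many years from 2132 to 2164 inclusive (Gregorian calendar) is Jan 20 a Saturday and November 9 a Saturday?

1

Check each year's weekday for Jan 20 and November 9:
  2132: Sun/Sun  2133: Tue/Mon  2134: Wed/Tue  2135: Thu/Wed  2136: Fri/Fri  2137: Sun/Sat  2138: Mon/Sun  2139: Tue/Mon  2140: Wed/Wed  2141: Fri/Thu  2142: Sat/Fri  2143: Sun/Sat  2144: Mon/Mon  2145: Wed/Tue  …(5 more)…  2151: Wed/Tue  2152: Thu/Thu  2153: Sat/Fri  2154: Sun/Sat  2155: Mon/Sun  2156: Tue/Tue  2157: Thu/Wed  2158: Fri/Thu  2159: Sat/Fri  2160: Sun/Sun  2161: Tue/Mon  2162: Wed/Tue  2163: Thu/Wed  2164: Fri/Fri
Both conditions hold in: 2148 — 1.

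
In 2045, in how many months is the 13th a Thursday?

Check the 13th of each month of 2045: Jan 13: Fri, Feb 13: Mon, Mar 13: Mon, Apr 13: Thu, May 13: Sat, Jun 13: Tue, Jul 13: Thu, Aug 13: Sun, Sep 13: Wed, Oct 13: Fri, Nov 13: Mon, Dec 13: Wed.
Thursday occurs in April, July — 2 months.

2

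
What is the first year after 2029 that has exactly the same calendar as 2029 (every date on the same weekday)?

2035

Two years share a calendar iff Jan 1 falls on the same weekday and both are leap or both are common. 2029: Jan 1 is Monday, common year.
2030: Jan 1 Tuesday, common
2031: Jan 1 Wednesday, common
2032: Jan 1 Thursday, leap
2033: Jan 1 Saturday, common
2034: Jan 1 Sunday, common
2035: Jan 1 Monday, common
2035 matches on both conditions.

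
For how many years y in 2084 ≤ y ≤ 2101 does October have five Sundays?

October has 31 days; it has five Sundays when Sunday falls among the first (month-length − 28) days — i.e. when October 1 is one of Sunday/Saturday/Friday.
October 1 by year: 2084:Sun✓ 2085:Mon 2086:Tue 2087:Wed 2088:Fri✓ 2089:Sat✓ 2090:Sun✓ 2091:Mon 2092:Wed 2093:Thu 2094:Fri✓ 2095:Sat✓ 2096:Mon 2097:Tue 2098:Wed 2099:Thu 2100:Fri✓ 2101:Sat✓
Years with five Sundays: 2084, 2088, 2089, 2090, 2094, 2095, 2100, 2101 → 8.

8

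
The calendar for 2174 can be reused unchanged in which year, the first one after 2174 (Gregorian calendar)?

Two years share a calendar iff Jan 1 falls on the same weekday and both are leap or both are common. 2174: Jan 1 is Saturday, common year.
2175: Jan 1 Sunday, common
2176: Jan 1 Monday, leap
2177: Jan 1 Wednesday, common
2178: Jan 1 Thursday, common
2179: Jan 1 Friday, common
2180: Jan 1 Saturday, leap
2181: Jan 1 Monday, common
2182: Jan 1 Tuesday, common
2183: Jan 1 Wednesday, common
2184: Jan 1 Thursday, leap
2185: Jan 1 Saturday, common
2185 matches on both conditions.

2185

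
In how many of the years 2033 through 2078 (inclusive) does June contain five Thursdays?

June has 30 days; it has five Thursdays when Thursday falls among the first (month-length − 28) days — i.e. when June 1 is one of Thursday/Wednesday.
June 1 by year: 2033:Wed✓ 2034:Thu✓ 2035:Fri 2036:Sun 2037:Mon 2038:Tue 2039:Wed✓ 2040:Fri 2041:Sat 2042:Sun 2043:Mon 2044:Wed✓ 2045:Thu✓ 2046:Fri 2047:Sat …(16 more)… 2064:Sun 2065:Mon 2066:Tue 2067:Wed✓ 2068:Fri 2069:Sat 2070:Sun 2071:Mon 2072:Wed✓ 2073:Thu✓ 2074:Fri 2075:Sat 2076:Mon 2077:Tue 2078:Wed✓
Years with five Thursdays: 2033, 2034, 2039, 2044, 2045, 2050, 2051, 2056, 2061, 2062, 2067, 2072, 2073, 2078 → 14.

14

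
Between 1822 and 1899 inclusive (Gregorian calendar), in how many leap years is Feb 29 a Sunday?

Leap years in 1822–1899: 19 of them.
Feb 29 weekday advances by 5 (mod 7) from one leap year to the next four years later (or differs when a century non-leap intervenes).
Leap-day weekdays: 1824:Sun✓ 1828:Fri 1832:Wed 1836:Mon 1840:Sat 1844:Thu 1848:Tue 1852:Sun✓ 1856:Fri 1860:Wed 1864:Mon 1868:Sat 1872:Thu 1876:Tue 1880:Sun✓ 1884:Fri 1888:Wed 1892:Mon 1896:Sat
Sunday: 1824, 1852, 1880 → 3.

3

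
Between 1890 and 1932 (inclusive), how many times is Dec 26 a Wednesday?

6

Track Dec 26's weekday year by year (advancing +1, or +2 across a Feb 29):
  1890: Fri  1891: Sat (+1)  1892: Mon (+2)  1893: Tue (+1)  1894: Wed (+1) ✓
  1895: Thu (+1)  1896: Sat (+2)  1897: Sun (+1)  1898: Mon (+1)  1899: Tue (+1)
  1900: Wed (+1) ✓  1901: Thu (+1)  1902: Fri (+1)  1903: Sat (+1)  … (15 more years) …
  1919: Fri (+1)  1920: Sun (+2)  1921: Mon (+1)  1922: Tue (+1)  1923: Wed (+1) ✓
  1924: Fri (+2)  1925: Sat (+1)  1926: Sun (+1)  1927: Mon (+1)  1928: Wed (+2) ✓
  1929: Thu (+1)  1930: Fri (+1)  1931: Sat (+1)  1932: Mon (+2)
Wednesday years: 1894, 1900, 1906, 1917, 1923, 1928 — 6 in total.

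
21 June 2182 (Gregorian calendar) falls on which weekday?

Friday

January 1, 2182 is a Tuesday.
June 21 is day 172 of the year, i.e. 171 days after Jan 1.
171 mod 7 = 3, so advance 3 weekdays from Tuesday: Friday.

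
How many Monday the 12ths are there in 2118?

Check the 12th of each month of 2118: Jan 12: Wed, Feb 12: Sat, Mar 12: Sat, Apr 12: Tue, May 12: Thu, Jun 12: Sun, Jul 12: Tue, Aug 12: Fri, Sep 12: Mon, Oct 12: Wed, Nov 12: Sat, Dec 12: Mon.
Monday occurs in September, December — 2 months.

2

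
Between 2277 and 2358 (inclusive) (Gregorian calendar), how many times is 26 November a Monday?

13

Track 26 November's weekday year by year (advancing +1, or +2 across a Feb 29):
  2277: Mon ✓  2278: Tue (+1)  2279: Wed (+1)  2280: Fri (+2)  2281: Sat (+1)
  2282: Sun (+1)  2283: Mon (+1) ✓  2284: Wed (+2)  2285: Thu (+1)  2286: Fri (+1)
  2287: Sat (+1)  2288: Mon (+2) ✓  2289: Tue (+1)  2290: Wed (+1)  … (54 more years) …
  2345: Mon (+1) ✓  2346: Tue (+1)  2347: Wed (+1)  2348: Fri (+2)  2349: Sat (+1)
  2350: Sun (+1)  2351: Mon (+1) ✓  2352: Wed (+2)  2353: Thu (+1)  2354: Fri (+1)
  2355: Sat (+1)  2356: Mon (+2) ✓  2357: Tue (+1)  2358: Wed (+1)
Monday years: 2277, 2283, 2288, 2294, 2300, 2306, 2317, 2323, 2328, 2334, 2345, 2351, 2356 — 13 in total.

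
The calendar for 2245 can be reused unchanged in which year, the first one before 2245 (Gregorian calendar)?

2234

Two years share a calendar iff Jan 1 falls on the same weekday and both are leap or both are common. 2245: Jan 1 is Wednesday, common year.
2244: Jan 1 Monday, leap
2243: Jan 1 Sunday, common
2242: Jan 1 Saturday, common
2241: Jan 1 Friday, common
2240: Jan 1 Wednesday, leap
2239: Jan 1 Tuesday, common
2238: Jan 1 Monday, common
2237: Jan 1 Sunday, common
2236: Jan 1 Friday, leap
2235: Jan 1 Thursday, common
2234: Jan 1 Wednesday, common
2234 matches on both conditions.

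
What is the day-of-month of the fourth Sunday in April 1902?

27

April 1, 1902 is a Tuesday, so the first Sunday is the 6th.
The fourth Sunday is 6 + 21 = 27.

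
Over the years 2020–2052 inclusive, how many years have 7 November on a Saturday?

5

Track 7 November's weekday year by year (advancing +1, or +2 across a Feb 29):
  2020: Sat ✓  2021: Sun (+1)  2022: Mon (+1)  2023: Tue (+1)  2024: Thu (+2)
  2025: Fri (+1)  2026: Sat (+1) ✓  2027: Sun (+1)  2028: Tue (+2)  2029: Wed (+1)
  2030: Thu (+1)  2031: Fri (+1)  2032: Sun (+2)  2033: Mon (+1)  … (5 more years) …
  2039: Mon (+1)  2040: Wed (+2)  2041: Thu (+1)  2042: Fri (+1)  2043: Sat (+1) ✓
  2044: Mon (+2)  2045: Tue (+1)  2046: Wed (+1)  2047: Thu (+1)  2048: Sat (+2) ✓
  2049: Sun (+1)  2050: Mon (+1)  2051: Tue (+1)  2052: Thu (+2)
Saturday years: 2020, 2026, 2037, 2043, 2048 — 5 in total.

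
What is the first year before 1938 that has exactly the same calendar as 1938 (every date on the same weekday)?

Two years share a calendar iff Jan 1 falls on the same weekday and both are leap or both are common. 1938: Jan 1 is Saturday, common year.
1937: Jan 1 Friday, common
1936: Jan 1 Wednesday, leap
1935: Jan 1 Tuesday, common
1934: Jan 1 Monday, common
1933: Jan 1 Sunday, common
1932: Jan 1 Friday, leap
1931: Jan 1 Thursday, common
1930: Jan 1 Wednesday, common
1929: Jan 1 Tuesday, common
1928: Jan 1 Sunday, leap
1927: Jan 1 Saturday, common
1927 matches on both conditions.

1927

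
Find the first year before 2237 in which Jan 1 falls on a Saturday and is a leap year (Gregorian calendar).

Jan 1 advances by 2 weekdays after a leap year and by 1 after a common year.
2237: Jan 1 is Sunday.
2236: Friday (leap)
2235: Thursday
2234: Wednesday
2233: Tuesday
2232: Sunday (leap)
2231: Saturday
2230: Friday
2229: Thursday
2228: Tuesday (leap)
2227: Monday
2226: Sunday
2225: Saturday
2224: Thursday (leap)
2223: Wednesday
2222: Tuesday
2221: Monday
2220: Saturday (leap)
2220 begins on a Saturday and is a leap year.

2220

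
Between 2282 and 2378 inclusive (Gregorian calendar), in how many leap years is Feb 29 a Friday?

Leap years in 2282–2378: 23 of them.
Feb 29 weekday advances by 5 (mod 7) from one leap year to the next four years later (or differs when a century non-leap intervenes).
Leap-day weekdays: 2284:Fri✓ 2288:Wed 2292:Mon 2296:Sat 2304:Mon 2308:Sat 2312:Thu 2316:Tue 2320:Sun 2324:Fri✓ 2328:Wed 2332:Mon 2336:Sat 2340:Thu 2344:Tue 2348:Sun 2352:Fri✓ 2356:Wed 2360:Mon 2364:Sat 2368:Thu 2372:Tue 2376:Sun
Friday: 2284, 2324, 2352 → 3.

3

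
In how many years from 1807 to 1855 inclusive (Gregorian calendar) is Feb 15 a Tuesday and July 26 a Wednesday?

Check each year's weekday for Feb 15 and July 26:
  1807: Sun/Sun  1808: Mon/Tue  1809: Wed/Wed  1810: Thu/Thu  1811: Fri/Fri  1812: Sat/Sun  1813: Mon/Mon  1814: Tue/Tue  1815: Wed/Wed  1816: Thu/Fri  1817: Sat/Sat  1818: Sun/Sun  1819: Mon/Mon  1820: Tue/Wed ✓  …(21 more)…  1842: Tue/Tue  1843: Wed/Wed  1844: Thu/Fri  1845: Sat/Sat  1846: Sun/Sun  1847: Mon/Mon  1848: Tue/Wed ✓  1849: Thu/Thu  1850: Fri/Fri  1851: Sat/Sat  1852: Sun/Mon  1853: Tue/Tue  1854: Wed/Wed  1855: Thu/Thu
Both conditions hold in: 1820, 1848 — 2.

2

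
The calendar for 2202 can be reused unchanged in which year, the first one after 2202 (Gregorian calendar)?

Two years share a calendar iff Jan 1 falls on the same weekday and both are leap or both are common. 2202: Jan 1 is Friday, common year.
2203: Jan 1 Saturday, common
2204: Jan 1 Sunday, leap
2205: Jan 1 Tuesday, common
2206: Jan 1 Wednesday, common
2207: Jan 1 Thursday, common
2208: Jan 1 Friday, leap
2209: Jan 1 Sunday, common
2210: Jan 1 Monday, common
2211: Jan 1 Tuesday, common
2212: Jan 1 Wednesday, leap
2213: Jan 1 Friday, common
2213 matches on both conditions.

2213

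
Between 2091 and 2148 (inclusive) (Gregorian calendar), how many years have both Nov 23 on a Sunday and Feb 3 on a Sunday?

Check each year's weekday for Nov 23 and Feb 3:
  2091: Fri/Sat  2092: Sun/Sun ✓  2093: Mon/Tue  2094: Tue/Wed  2095: Wed/Thu  2096: Fri/Fri  2097: Sat/Sun  2098: Sun/Mon  2099: Mon/Tue  2100: Tue/Wed  2101: Wed/Thu  2102: Thu/Fri  2103: Fri/Sat  2104: Sun/Sun ✓  …(30 more)…  2135: Wed/Thu  2136: Fri/Fri  2137: Sat/Sun  2138: Sun/Mon  2139: Mon/Tue  2140: Wed/Wed  2141: Thu/Fri  2142: Fri/Sat  2143: Sat/Sun  2144: Mon/Mon  2145: Tue/Wed  2146: Wed/Thu  2147: Thu/Fri  2148: Sat/Sat
Both conditions hold in: 2092, 2104, 2132 — 3.

3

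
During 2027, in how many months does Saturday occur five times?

4

A month of length L has five Saturdays iff its first Saturday is on day ≤ L−28 (so day 1–3 in a 31-day month, 1–2 in a 30-day month, day 1 in a leap February).
Checking each month of 2027: Jan starts Fri (31d) ✓; Feb starts Mon (28d); Mar starts Mon (31d); Apr starts Thu (30d); May starts Sat (31d) ✓; Jun starts Tue (30d); Jul starts Thu (31d) ✓; Aug starts Sun (31d); Sep starts Wed (30d); Oct starts Fri (31d) ✓; Nov starts Mon (30d); Dec starts Wed (31d).
Five-Saturday months: January, May, July, October → 4.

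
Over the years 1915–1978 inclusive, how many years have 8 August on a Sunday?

10

Track 8 August's weekday year by year (advancing +1, or +2 across a Feb 29):
  1915: Sun ✓  1916: Tue (+2)  1917: Wed (+1)  1918: Thu (+1)  1919: Fri (+1)
  1920: Sun (+2) ✓  1921: Mon (+1)  1922: Tue (+1)  1923: Wed (+1)  1924: Fri (+2)
  1925: Sat (+1)  1926: Sun (+1) ✓  1927: Mon (+1)  1928: Wed (+2)  … (36 more years) …
  1965: Sun (+1) ✓  1966: Mon (+1)  1967: Tue (+1)  1968: Thu (+2)  1969: Fri (+1)
  1970: Sat (+1)  1971: Sun (+1) ✓  1972: Tue (+2)  1973: Wed (+1)  1974: Thu (+1)
  1975: Fri (+1)  1976: Sun (+2) ✓  1977: Mon (+1)  1978: Tue (+1)
Sunday years: 1915, 1920, 1926, 1937, 1943, 1948, 1954, 1965, 1971, 1976 — 10 in total.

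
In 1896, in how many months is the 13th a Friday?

Check the 13th of each month of 1896: Jan 13: Mon, Feb 13: Thu, Mar 13: Fri, Apr 13: Mon, May 13: Wed, Jun 13: Sat, Jul 13: Mon, Aug 13: Thu, Sep 13: Sun, Oct 13: Tue, Nov 13: Fri, Dec 13: Sun.
Friday occurs in March, November — 2 months.

2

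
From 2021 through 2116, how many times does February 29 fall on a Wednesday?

4

Leap years in 2021–2116: 23 of them.
Feb 29 weekday advances by 5 (mod 7) from one leap year to the next four years later (or differs when a century non-leap intervenes).
Leap-day weekdays: 2024:Thu 2028:Tue 2032:Sun 2036:Fri 2040:Wed✓ 2044:Mon 2048:Sat 2052:Thu 2056:Tue 2060:Sun 2064:Fri 2068:Wed✓ 2072:Mon 2076:Sat 2080:Thu 2084:Tue 2088:Sun 2092:Fri 2096:Wed✓ 2104:Fri 2108:Wed✓ 2112:Mon 2116:Sat
Wednesday: 2040, 2068, 2096, 2108 → 4.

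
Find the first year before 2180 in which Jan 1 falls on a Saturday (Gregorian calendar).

Jan 1 advances by 2 weekdays after a leap year and by 1 after a common year.
2180: Jan 1 is Saturday (leap).
2179: Friday
2178: Thursday
2177: Wednesday
2176: Monday (leap)
2175: Sunday
2174: Saturday
2174 begins on a Saturday

2174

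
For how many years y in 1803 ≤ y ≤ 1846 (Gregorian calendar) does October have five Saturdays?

19

October has 31 days; it has five Saturdays when Saturday falls among the first (month-length − 28) days — i.e. when October 1 is one of Saturday/Friday/Thursday.
October 1 by year: 1803:Sat✓ 1804:Mon 1805:Tue 1806:Wed 1807:Thu✓ 1808:Sat✓ 1809:Sun 1810:Mon 1811:Tue 1812:Thu✓ 1813:Fri✓ 1814:Sat✓ 1815:Sun 1816:Tue 1817:Wed …(14 more)… 1832:Mon 1833:Tue 1834:Wed 1835:Thu✓ 1836:Sat✓ 1837:Sun 1838:Mon 1839:Tue 1840:Thu✓ 1841:Fri✓ 1842:Sat✓ 1843:Sun 1844:Tue 1845:Wed 1846:Thu✓
Years with five Saturdays: 1803, 1807, 1808, 1812, 1813, 1814, 1818, 1819, 1824, 1825, 1829, 1830, 1831, 1835, 1836, 1840, 1841, 1842, 1846 → 19.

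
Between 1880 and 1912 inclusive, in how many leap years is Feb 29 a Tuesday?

0

Leap years in 1880–1912: 8 of them.
Feb 29 weekday advances by 5 (mod 7) from one leap year to the next four years later (or differs when a century non-leap intervenes).
Leap-day weekdays: 1880:Sun 1884:Fri 1888:Wed 1892:Mon 1896:Sat 1904:Mon 1908:Sat 1912:Thu
Tuesday: none → 0.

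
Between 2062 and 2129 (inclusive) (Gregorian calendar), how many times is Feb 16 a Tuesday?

Track Feb 16's weekday year by year (advancing +1, or +2 across a Feb 29):
  2062: Thu  2063: Fri (+1)  2064: Sat (+1)  2065: Mon (+2)  2066: Tue (+1) ✓
  2067: Wed (+1)  2068: Thu (+1)  2069: Sat (+2)  2070: Sun (+1)  2071: Mon (+1)
  2072: Tue (+1) ✓  2073: Thu (+2)  2074: Fri (+1)  2075: Sat (+1)  … (40 more years) …
  2116: Sun (+1)  2117: Tue (+2) ✓  2118: Wed (+1)  2119: Thu (+1)  2120: Fri (+1)
  2121: Sun (+2)  2122: Mon (+1)  2123: Tue (+1) ✓  2124: Wed (+1)  2125: Fri (+2)
  2126: Sat (+1)  2127: Sun (+1)  2128: Mon (+1)  2129: Wed (+2)
Tuesday years: 2066, 2072, 2077, 2083, 2094, 2100, 2106, 2112, 2117, 2123 — 10 in total.

10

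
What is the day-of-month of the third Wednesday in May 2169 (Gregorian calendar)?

May 1, 2169 is a Monday, so the first Wednesday is the 3rd.
The third Wednesday is 3 + 14 = 17.

17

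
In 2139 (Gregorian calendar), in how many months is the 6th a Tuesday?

Check the 6th of each month of 2139: Jan 6: Tue, Feb 6: Fri, Mar 6: Fri, Apr 6: Mon, May 6: Wed, Jun 6: Sat, Jul 6: Mon, Aug 6: Thu, Sep 6: Sun, Oct 6: Tue, Nov 6: Fri, Dec 6: Sun.
Tuesday occurs in January, October — 2 months.

2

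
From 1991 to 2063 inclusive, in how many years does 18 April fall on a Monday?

Track 18 April's weekday year by year (advancing +1, or +2 across a Feb 29):
  1991: Thu  1992: Sat (+2)  1993: Sun (+1)  1994: Mon (+1) ✓  1995: Tue (+1)
  1996: Thu (+2)  1997: Fri (+1)  1998: Sat (+1)  1999: Sun (+1)  2000: Tue (+2)
  2001: Wed (+1)  2002: Thu (+1)  2003: Fri (+1)  2004: Sun (+2)  … (45 more years) …
  2050: Mon (+1) ✓  2051: Tue (+1)  2052: Thu (+2)  2053: Fri (+1)  2054: Sat (+1)
  2055: Sun (+1)  2056: Tue (+2)  2057: Wed (+1)  2058: Thu (+1)  2059: Fri (+1)
  2060: Sun (+2)  2061: Mon (+1) ✓  2062: Tue (+1)  2063: Wed (+1)
Monday years: 1994, 2005, 2011, 2016, 2022, 2033, 2039, 2044, 2050, 2061 — 10 in total.

10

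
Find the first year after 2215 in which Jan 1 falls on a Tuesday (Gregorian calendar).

2222

Jan 1 advances by 2 weekdays after a leap year and by 1 after a common year.
2215: Jan 1 is Sunday.
2216: Monday (leap)
2217: Wednesday
2218: Thursday
2219: Friday
2220: Saturday (leap)
2221: Monday
2222: Tuesday
2222 begins on a Tuesday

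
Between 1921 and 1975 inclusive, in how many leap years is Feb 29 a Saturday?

2

Leap years in 1921–1975: 13 of them.
Feb 29 weekday advances by 5 (mod 7) from one leap year to the next four years later (or differs when a century non-leap intervenes).
Leap-day weekdays: 1924:Fri 1928:Wed 1932:Mon 1936:Sat✓ 1940:Thu 1944:Tue 1948:Sun 1952:Fri 1956:Wed 1960:Mon 1964:Sat✓ 1968:Thu 1972:Tue
Saturday: 1936, 1964 → 2.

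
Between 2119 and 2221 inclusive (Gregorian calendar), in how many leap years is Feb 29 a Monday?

Leap years in 2119–2221: 25 of them.
Feb 29 weekday advances by 5 (mod 7) from one leap year to the next four years later (or differs when a century non-leap intervenes).
Leap-day weekdays: 2120:Thu 2124:Tue 2128:Sun 2132:Fri 2136:Wed 2140:Mon✓ 2144:Sat 2148:Thu 2152:Tue 2156:Sun 2160:Fri 2164:Wed 2168:Mon✓ 2172:Sat 2176:Thu 2180:Tue 2184:Sun 2188:Fri 2192:Wed 2196:Mon✓ 2204:Wed 2208:Mon✓ 2212:Sat 2216:Thu 2220:Tue
Monday: 2140, 2168, 2196, 2208 → 4.

4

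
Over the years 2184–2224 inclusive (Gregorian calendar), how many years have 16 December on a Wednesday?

6

Track 16 December's weekday year by year (advancing +1, or +2 across a Feb 29):
  2184: Thu  2185: Fri (+1)  2186: Sat (+1)  2187: Sun (+1)  2188: Tue (+2)
  2189: Wed (+1) ✓  2190: Thu (+1)  2191: Fri (+1)  2192: Sun (+2)  2193: Mon (+1)
  2194: Tue (+1)  2195: Wed (+1) ✓  2196: Fri (+2)  2197: Sat (+1)  … (13 more years) …
  2211: Mon (+1)  2212: Wed (+2) ✓  2213: Thu (+1)  2214: Fri (+1)  2215: Sat (+1)
  2216: Mon (+2)  2217: Tue (+1)  2218: Wed (+1) ✓  2219: Thu (+1)  2220: Sat (+2)
  2221: Sun (+1)  2222: Mon (+1)  2223: Tue (+1)  2224: Thu (+2)
Wednesday years: 2189, 2195, 2201, 2207, 2212, 2218 — 6 in total.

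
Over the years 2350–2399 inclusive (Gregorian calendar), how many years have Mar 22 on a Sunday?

8

Track Mar 22's weekday year by year (advancing +1, or +2 across a Feb 29):
  2350: Wed  2351: Thu (+1)  2352: Sat (+2)  2353: Sun (+1) ✓  2354: Mon (+1)
  2355: Tue (+1)  2356: Thu (+2)  2357: Fri (+1)  2358: Sat (+1)  2359: Sun (+1) ✓
  2360: Tue (+2)  2361: Wed (+1)  2362: Thu (+1)  2363: Fri (+1)  … (22 more years) …
  2386: Sat (+1)  2387: Sun (+1) ✓  2388: Tue (+2)  2389: Wed (+1)  2390: Thu (+1)
  2391: Fri (+1)  2392: Sun (+2) ✓  2393: Mon (+1)  2394: Tue (+1)  2395: Wed (+1)
  2396: Fri (+2)  2397: Sat (+1)  2398: Sun (+1) ✓  2399: Mon (+1)
Sunday years: 2353, 2359, 2364, 2370, 2381, 2387, 2392, 2398 — 8 in total.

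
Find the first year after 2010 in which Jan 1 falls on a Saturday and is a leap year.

Jan 1 advances by 2 weekdays after a leap year and by 1 after a common year.
2010: Jan 1 is Friday.
2011: Saturday
2012: Sunday (leap)
2013: Tuesday
2014: Wednesday
2015: Thursday
2016: Friday (leap)
2017: Sunday
2018: Monday
2019: Tuesday
2020: Wednesday (leap)
2021: Friday
2022: Saturday
2023: Sunday
2024: Monday (leap)
2025: Wednesday
2026: Thursday
2027: Friday
2028: Saturday (leap)
2028 begins on a Saturday and is a leap year.

2028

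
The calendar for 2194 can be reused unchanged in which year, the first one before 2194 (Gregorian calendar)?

2183

Two years share a calendar iff Jan 1 falls on the same weekday and both are leap or both are common. 2194: Jan 1 is Wednesday, common year.
2193: Jan 1 Tuesday, common
2192: Jan 1 Sunday, leap
2191: Jan 1 Saturday, common
2190: Jan 1 Friday, common
2189: Jan 1 Thursday, common
2188: Jan 1 Tuesday, leap
2187: Jan 1 Monday, common
2186: Jan 1 Sunday, common
2185: Jan 1 Saturday, common
2184: Jan 1 Thursday, leap
2183: Jan 1 Wednesday, common
2183 matches on both conditions.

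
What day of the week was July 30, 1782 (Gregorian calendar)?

Tuesday

January 1, 1782 is a Tuesday.
July 30 is day 211 of the year, i.e. 210 days after Jan 1.
210 mod 7 = 0, so advance 0 weekdays from Tuesday: Tuesday.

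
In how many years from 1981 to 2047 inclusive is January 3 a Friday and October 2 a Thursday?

7

Check each year's weekday for January 3 and October 2:
  1981: Sat/Fri  1982: Sun/Sat  1983: Mon/Sun  1984: Tue/Tue  1985: Thu/Wed  1986: Fri/Thu ✓  1987: Sat/Fri  1988: Sun/Sun  1989: Tue/Mon  1990: Wed/Tue  1991: Thu/Wed  1992: Fri/Fri  1993: Sun/Sat  1994: Mon/Sun  …(39 more)…  2034: Tue/Mon  2035: Wed/Tue  2036: Thu/Thu  2037: Sat/Fri  2038: Sun/Sat  2039: Mon/Sun  2040: Tue/Tue  2041: Thu/Wed  2042: Fri/Thu ✓  2043: Sat/Fri  2044: Sun/Sun  2045: Tue/Mon  2046: Wed/Tue  2047: Thu/Wed
Both conditions hold in: 1986, 1997, 2003, 2014, 2025, 2031, 2042 — 7.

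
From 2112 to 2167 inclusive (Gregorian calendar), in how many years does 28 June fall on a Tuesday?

8

Track 28 June's weekday year by year (advancing +1, or +2 across a Feb 29):
  2112: Tue ✓  2113: Wed (+1)  2114: Thu (+1)  2115: Fri (+1)  2116: Sun (+2)
  2117: Mon (+1)  2118: Tue (+1) ✓  2119: Wed (+1)  2120: Fri (+2)  2121: Sat (+1)
  2122: Sun (+1)  2123: Mon (+1)  2124: Wed (+2)  2125: Thu (+1)  … (28 more years) …
  2154: Fri (+1)  2155: Sat (+1)  2156: Mon (+2)  2157: Tue (+1) ✓  2158: Wed (+1)
  2159: Thu (+1)  2160: Sat (+2)  2161: Sun (+1)  2162: Mon (+1)  2163: Tue (+1) ✓
  2164: Thu (+2)  2165: Fri (+1)  2166: Sat (+1)  2167: Sun (+1)
Tuesday years: 2112, 2118, 2129, 2135, 2140, 2146, 2157, 2163 — 8 in total.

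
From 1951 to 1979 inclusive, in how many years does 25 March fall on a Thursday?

Track 25 March's weekday year by year (advancing +1, or +2 across a Feb 29):
  1951: Sun  1952: Tue (+2)  1953: Wed (+1)  1954: Thu (+1) ✓  1955: Fri (+1)
  1956: Sun (+2)  1957: Mon (+1)  1958: Tue (+1)  1959: Wed (+1)  1960: Fri (+2)
  1961: Sat (+1)  1962: Sun (+1)  1963: Mon (+1)  1964: Wed (+2)  1965: Thu (+1) ✓
  1966: Fri (+1)  1967: Sat (+1)  1968: Mon (+2)  1969: Tue (+1)  1970: Wed (+1)
  1971: Thu (+1) ✓  1972: Sat (+2)  1973: Sun (+1)  1974: Mon (+1)  1975: Tue (+1)
  1976: Thu (+2) ✓  1977: Fri (+1)  1978: Sat (+1)  1979: Sun (+1)
Thursday years: 1954, 1965, 1971, 1976 — 4 in total.

4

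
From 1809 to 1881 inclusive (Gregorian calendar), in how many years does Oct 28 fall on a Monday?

11

Track Oct 28's weekday year by year (advancing +1, or +2 across a Feb 29):
  1809: Sat  1810: Sun (+1)  1811: Mon (+1) ✓  1812: Wed (+2)  1813: Thu (+1)
  1814: Fri (+1)  1815: Sat (+1)  1816: Mon (+2) ✓  1817: Tue (+1)  1818: Wed (+1)
  1819: Thu (+1)  1820: Sat (+2)  1821: Sun (+1)  1822: Mon (+1) ✓  … (45 more years) …
  1868: Wed (+2)  1869: Thu (+1)  1870: Fri (+1)  1871: Sat (+1)  1872: Mon (+2) ✓
  1873: Tue (+1)  1874: Wed (+1)  1875: Thu (+1)  1876: Sat (+2)  1877: Sun (+1)
  1878: Mon (+1) ✓  1879: Tue (+1)  1880: Thu (+2)  1881: Fri (+1)
Monday years: 1811, 1816, 1822, 1833, 1839, 1844, 1850, 1861, 1867, 1872, 1878 — 11 in total.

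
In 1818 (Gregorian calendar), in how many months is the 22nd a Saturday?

1

Check the 22nd of each month of 1818: Jan 22: Thu, Feb 22: Sun, Mar 22: Sun, Apr 22: Wed, May 22: Fri, Jun 22: Mon, Jul 22: Wed, Aug 22: Sat, Sep 22: Tue, Oct 22: Thu, Nov 22: Sun, Dec 22: Tue.
Saturday occurs in August — 1 month.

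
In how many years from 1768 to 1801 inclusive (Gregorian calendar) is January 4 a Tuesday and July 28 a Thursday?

3

Check each year's weekday for January 4 and July 28:
  1768: Mon/Thu  1769: Wed/Fri  1770: Thu/Sat  1771: Fri/Sun  1772: Sat/Tue  1773: Mon/Wed  1774: Tue/Thu ✓  1775: Wed/Fri  1776: Thu/Sun  1777: Sat/Mon  1778: Sun/Tue  1779: Mon/Wed  1780: Tue/Fri  1781: Thu/Sat  …(6 more)…  1788: Fri/Mon  1789: Sun/Tue  1790: Mon/Wed  1791: Tue/Thu ✓  1792: Wed/Sat  1793: Fri/Sun  1794: Sat/Mon  1795: Sun/Tue  1796: Mon/Thu  1797: Wed/Fri  1798: Thu/Sat  1799: Fri/Sun  1800: Sat/Mon  1801: Sun/Tue
Both conditions hold in: 1774, 1785, 1791 — 3.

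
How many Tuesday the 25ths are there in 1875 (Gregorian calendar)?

Check the 25th of each month of 1875: Jan 25: Mon, Feb 25: Thu, Mar 25: Thu, Apr 25: Sun, May 25: Tue, Jun 25: Fri, Jul 25: Sun, Aug 25: Wed, Sep 25: Sat, Oct 25: Mon, Nov 25: Thu, Dec 25: Sat.
Tuesday occurs in May — 1 month.

1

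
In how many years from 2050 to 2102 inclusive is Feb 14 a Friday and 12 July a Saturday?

6

Check each year's weekday for Feb 14 and 12 July:
  2050: Mon/Tue  2051: Tue/Wed  2052: Wed/Fri  2053: Fri/Sat ✓  2054: Sat/Sun  2055: Sun/Mon  2056: Mon/Wed  2057: Wed/Thu  2058: Thu/Fri  2059: Fri/Sat ✓  2060: Sat/Mon  2061: Mon/Tue  2062: Tue/Wed  2063: Wed/Thu  …(25 more)…  2089: Mon/Tue  2090: Tue/Wed  2091: Wed/Thu  2092: Thu/Sat  2093: Sat/Sun  2094: Sun/Mon  2095: Mon/Tue  2096: Tue/Thu  2097: Thu/Fri  2098: Fri/Sat ✓  2099: Sat/Sun  2100: Sun/Mon  2101: Mon/Tue  2102: Tue/Wed
Both conditions hold in: 2053, 2059, 2070, 2081, 2087, 2098 — 6.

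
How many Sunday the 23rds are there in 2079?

Check the 23rd of each month of 2079: Jan 23: Mon, Feb 23: Thu, Mar 23: Thu, Apr 23: Sun, May 23: Tue, Jun 23: Fri, Jul 23: Sun, Aug 23: Wed, Sep 23: Sat, Oct 23: Mon, Nov 23: Thu, Dec 23: Sat.
Sunday occurs in April, July — 2 months.

2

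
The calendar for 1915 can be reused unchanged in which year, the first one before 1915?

Two years share a calendar iff Jan 1 falls on the same weekday and both are leap or both are common. 1915: Jan 1 is Friday, common year.
1914: Jan 1 Thursday, common
1913: Jan 1 Wednesday, common
1912: Jan 1 Monday, leap
1911: Jan 1 Sunday, common
1910: Jan 1 Saturday, common
1909: Jan 1 Friday, common
1909 matches on both conditions.

1909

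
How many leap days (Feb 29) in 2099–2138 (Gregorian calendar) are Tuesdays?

1

Leap years in 2099–2138: 9 of them.
Feb 29 weekday advances by 5 (mod 7) from one leap year to the next four years later (or differs when a century non-leap intervenes).
Leap-day weekdays: 2104:Fri 2108:Wed 2112:Mon 2116:Sat 2120:Thu 2124:Tue✓ 2128:Sun 2132:Fri 2136:Wed
Tuesday: 2124 → 1.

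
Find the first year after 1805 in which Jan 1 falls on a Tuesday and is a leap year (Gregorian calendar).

Jan 1 advances by 2 weekdays after a leap year and by 1 after a common year.
1805: Jan 1 is Tuesday.
1806: Wednesday
1807: Thursday
1808: Friday (leap)
1809: Sunday
1810: Monday
1811: Tuesday
1812: Wednesday (leap)
1813: Friday
1814: Saturday
1815: Sunday
1816: Monday (leap)
1817: Wednesday
1818: Thursday
1819: Friday
1820: Saturday (leap)
1821: Monday
1822: Tuesday
1823: Wednesday
1824: Thursday (leap)
1825: Saturday
1826: Sunday
1827: Monday
1828: Tuesday (leap)
1828 begins on a Tuesday and is a leap year.

1828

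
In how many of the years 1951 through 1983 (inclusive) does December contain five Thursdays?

December has 31 days; it has five Thursdays when Thursday falls among the first (month-length − 28) days — i.e. when December 1 is one of Thursday/Wednesday/Tuesday.
December 1 by year: 1951:Sat 1952:Mon 1953:Tue✓ 1954:Wed✓ 1955:Thu✓ 1956:Sat 1957:Sun 1958:Mon 1959:Tue✓ 1960:Thu✓ 1961:Fri 1962:Sat 1963:Sun 1964:Tue✓ 1965:Wed✓ …(3 more)… 1969:Mon 1970:Tue✓ 1971:Wed✓ 1972:Fri 1973:Sat 1974:Sun 1975:Mon 1976:Wed✓ 1977:Thu✓ 1978:Fri 1979:Sat 1980:Mon 1981:Tue✓ 1982:Wed✓ 1983:Thu✓
Years with five Thursdays: 1953, 1954, 1955, 1959, 1960, 1964, 1965, 1966, 1970, 1971, 1976, 1977, 1981, 1982, 1983 → 15.

15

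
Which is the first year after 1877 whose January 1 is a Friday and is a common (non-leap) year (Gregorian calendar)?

1886

Jan 1 advances by 2 weekdays after a leap year and by 1 after a common year.
1877: Jan 1 is Monday.
1878: Tuesday
1879: Wednesday
1880: Thursday (leap)
1881: Saturday
1882: Sunday
1883: Monday
1884: Tuesday (leap)
1885: Thursday
1886: Friday
1886 begins on a Friday and is a common year.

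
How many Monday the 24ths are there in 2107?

Check the 24th of each month of 2107: Jan 24: Mon, Feb 24: Thu, Mar 24: Thu, Apr 24: Sun, May 24: Tue, Jun 24: Fri, Jul 24: Sun, Aug 24: Wed, Sep 24: Sat, Oct 24: Mon, Nov 24: Thu, Dec 24: Sat.
Monday occurs in January, October — 2 months.

2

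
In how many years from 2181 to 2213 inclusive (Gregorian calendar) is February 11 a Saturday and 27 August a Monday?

Check each year's weekday for February 11 and 27 August:
  2181: Sun/Mon  2182: Mon/Tue  2183: Tue/Wed  2184: Wed/Fri  2185: Fri/Sat  2186: Sat/Sun  2187: Sun/Mon  2188: Mon/Wed  2189: Wed/Thu  2190: Thu/Fri  2191: Fri/Sat  2192: Sat/Mon ✓  2193: Mon/Tue  2194: Tue/Wed  …(5 more)…  2200: Tue/Wed  2201: Wed/Thu  2202: Thu/Fri  2203: Fri/Sat  2204: Sat/Mon ✓  2205: Mon/Tue  2206: Tue/Wed  2207: Wed/Thu  2208: Thu/Sat  2209: Sat/Sun  2210: Sun/Mon  2211: Mon/Tue  2212: Tue/Thu  2213: Thu/Fri
Both conditions hold in: 2192, 2204 — 2.

2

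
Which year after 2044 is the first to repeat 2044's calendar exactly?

Two years share a calendar iff Jan 1 falls on the same weekday and both are leap or both are common. 2044: Jan 1 is Friday, leap year.
2045: Jan 1 Sunday, common
2046: Jan 1 Monday, common
2047: Jan 1 Tuesday, common
2048: Jan 1 Wednesday, leap
2049: Jan 1 Friday, common
2050: Jan 1 Saturday, common
2051: Jan 1 Sunday, common
2052: Jan 1 Monday, leap
2053: Jan 1 Wednesday, common
2054: Jan 1 Thursday, common
2055: Jan 1 Friday, common
2056: Jan 1 Saturday, leap
2057: Jan 1 Monday, common
2058: Jan 1 Tuesday, common
2059: Jan 1 Wednesday, common
2060: Jan 1 Thursday, leap
2061: Jan 1 Saturday, common
2062: Jan 1 Sunday, common
2063: Jan 1 Monday, common
2064: Jan 1 Tuesday, leap
2065: Jan 1 Thursday, common
2066: Jan 1 Friday, common
2067: Jan 1 Saturday, common
2068: Jan 1 Sunday, leap
2069: Jan 1 Tuesday, common
2070: Jan 1 Wednesday, common
2071: Jan 1 Thursday, common
2072: Jan 1 Friday, leap
2072 matches on both conditions.

2072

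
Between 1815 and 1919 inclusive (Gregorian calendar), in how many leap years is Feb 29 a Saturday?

Leap years in 1815–1919: 25 of them.
Feb 29 weekday advances by 5 (mod 7) from one leap year to the next four years later (or differs when a century non-leap intervenes).
Leap-day weekdays: 1816:Thu 1820:Tue 1824:Sun 1828:Fri 1832:Wed 1836:Mon 1840:Sat✓ 1844:Thu 1848:Tue 1852:Sun 1856:Fri 1860:Wed 1864:Mon 1868:Sat✓ 1872:Thu 1876:Tue 1880:Sun 1884:Fri 1888:Wed 1892:Mon 1896:Sat✓ 1904:Mon 1908:Sat✓ 1912:Thu 1916:Tue
Saturday: 1840, 1868, 1896, 1908 → 4.

4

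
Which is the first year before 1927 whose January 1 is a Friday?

Jan 1 advances by 2 weekdays after a leap year and by 1 after a common year.
1927: Jan 1 is Saturday.
1926: Friday
1926 begins on a Friday

1926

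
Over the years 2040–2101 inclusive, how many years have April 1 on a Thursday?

9

Track April 1's weekday year by year (advancing +1, or +2 across a Feb 29):
  2040: Sun  2041: Mon (+1)  2042: Tue (+1)  2043: Wed (+1)  2044: Fri (+2)
  2045: Sat (+1)  2046: Sun (+1)  2047: Mon (+1)  2048: Wed (+2)  2049: Thu (+1) ✓
  2050: Fri (+1)  2051: Sat (+1)  2052: Mon (+2)  2053: Tue (+1)  … (34 more years) …
  2088: Thu (+2) ✓  2089: Fri (+1)  2090: Sat (+1)  2091: Sun (+1)  2092: Tue (+2)
  2093: Wed (+1)  2094: Thu (+1) ✓  2095: Fri (+1)  2096: Sun (+2)  2097: Mon (+1)
  2098: Tue (+1)  2099: Wed (+1)  2100: Thu (+1) ✓  2101: Fri (+1)
Thursday years: 2049, 2055, 2060, 2066, 2077, 2083, 2088, 2094, 2100 — 9 in total.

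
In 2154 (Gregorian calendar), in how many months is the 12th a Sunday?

Check the 12th of each month of 2154: Jan 12: Sat, Feb 12: Tue, Mar 12: Tue, Apr 12: Fri, May 12: Sun, Jun 12: Wed, Jul 12: Fri, Aug 12: Mon, Sep 12: Thu, Oct 12: Sat, Nov 12: Tue, Dec 12: Thu.
Sunday occurs in May — 1 month.

1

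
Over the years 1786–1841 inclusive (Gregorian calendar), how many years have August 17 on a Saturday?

8

Track August 17's weekday year by year (advancing +1, or +2 across a Feb 29):
  1786: Thu  1787: Fri (+1)  1788: Sun (+2)  1789: Mon (+1)  1790: Tue (+1)
  1791: Wed (+1)  1792: Fri (+2)  1793: Sat (+1) ✓  1794: Sun (+1)  1795: Mon (+1)
  1796: Wed (+2)  1797: Thu (+1)  1798: Fri (+1)  1799: Sat (+1) ✓  … (28 more years) …
  1828: Sun (+2)  1829: Mon (+1)  1830: Tue (+1)  1831: Wed (+1)  1832: Fri (+2)
  1833: Sat (+1) ✓  1834: Sun (+1)  1835: Mon (+1)  1836: Wed (+2)  1837: Thu (+1)
  1838: Fri (+1)  1839: Sat (+1) ✓  1840: Mon (+2)  1841: Tue (+1)
Saturday years: 1793, 1799, 1805, 1811, 1816, 1822, 1833, 1839 — 8 in total.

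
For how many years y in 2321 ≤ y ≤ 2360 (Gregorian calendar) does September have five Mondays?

September has 30 days; it has five Mondays when Monday falls among the first (month-length − 28) days — i.e. when September 1 is one of Monday/Sunday.
September 1 by year: 2321:Thu 2322:Fri 2323:Sat 2324:Mon✓ 2325:Tue 2326:Wed 2327:Thu 2328:Sat 2329:Sun✓ 2330:Mon✓ 2331:Tue 2332:Thu 2333:Fri 2334:Sat 2335:Sun✓ …(10 more)… 2346:Sun✓ 2347:Mon✓ 2348:Wed 2349:Thu 2350:Fri 2351:Sat 2352:Mon✓ 2353:Tue 2354:Wed 2355:Thu 2356:Sat 2357:Sun✓ 2358:Mon✓ 2359:Tue 2360:Thu
Years with five Mondays: 2324, 2329, 2330, 2335, 2340, 2341, 2346, 2347, 2352, 2357, 2358 → 11.

11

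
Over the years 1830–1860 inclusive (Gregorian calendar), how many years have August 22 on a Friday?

4

Track August 22's weekday year by year (advancing +1, or +2 across a Feb 29):
  1830: Sun  1831: Mon (+1)  1832: Wed (+2)  1833: Thu (+1)  1834: Fri (+1) ✓
  1835: Sat (+1)  1836: Mon (+2)  1837: Tue (+1)  1838: Wed (+1)  1839: Thu (+1)
  1840: Sat (+2)  1841: Sun (+1)  1842: Mon (+1)  1843: Tue (+1)  … (3 more years) …
  1847: Sun (+1)  1848: Tue (+2)  1849: Wed (+1)  1850: Thu (+1)  1851: Fri (+1) ✓
  1852: Sun (+2)  1853: Mon (+1)  1854: Tue (+1)  1855: Wed (+1)  1856: Fri (+2) ✓
  1857: Sat (+1)  1858: Sun (+1)  1859: Mon (+1)  1860: Wed (+2)
Friday years: 1834, 1845, 1851, 1856 — 4 in total.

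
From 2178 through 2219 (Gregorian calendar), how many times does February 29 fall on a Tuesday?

1

Leap years in 2178–2219: 9 of them.
Feb 29 weekday advances by 5 (mod 7) from one leap year to the next four years later (or differs when a century non-leap intervenes).
Leap-day weekdays: 2180:Tue✓ 2184:Sun 2188:Fri 2192:Wed 2196:Mon 2204:Wed 2208:Mon 2212:Sat 2216:Thu
Tuesday: 2180 → 1.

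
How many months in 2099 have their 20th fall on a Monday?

Check the 20th of each month of 2099: Jan 20: Tue, Feb 20: Fri, Mar 20: Fri, Apr 20: Mon, May 20: Wed, Jun 20: Sat, Jul 20: Mon, Aug 20: Thu, Sep 20: Sun, Oct 20: Tue, Nov 20: Fri, Dec 20: Sun.
Monday occurs in April, July — 2 months.

2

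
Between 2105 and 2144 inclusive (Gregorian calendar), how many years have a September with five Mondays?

11

September has 30 days; it has five Mondays when Monday falls among the first (month-length − 28) days — i.e. when September 1 is one of Monday/Sunday.
September 1 by year: 2105:Tue 2106:Wed 2107:Thu 2108:Sat 2109:Sun✓ 2110:Mon✓ 2111:Tue 2112:Thu 2113:Fri 2114:Sat 2115:Sun✓ 2116:Tue 2117:Wed 2118:Thu 2119:Fri …(10 more)… 2130:Fri 2131:Sat 2132:Mon✓ 2133:Tue 2134:Wed 2135:Thu 2136:Sat 2137:Sun✓ 2138:Mon✓ 2139:Tue 2140:Thu 2141:Fri 2142:Sat 2143:Sun✓ 2144:Tue
Years with five Mondays: 2109, 2110, 2115, 2120, 2121, 2126, 2127, 2132, 2137, 2138, 2143 → 11.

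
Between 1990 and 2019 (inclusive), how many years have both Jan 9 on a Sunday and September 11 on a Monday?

Check each year's weekday for Jan 9 and September 11:
  1990: Tue/Tue  1991: Wed/Wed  1992: Thu/Fri  1993: Sat/Sat  1994: Sun/Sun  1995: Mon/Mon  1996: Tue/Wed  1997: Thu/Thu  1998: Fri/Fri  1999: Sat/Sat  2000: Sun/Mon ✓  2001: Tue/Tue  2002: Wed/Wed  2003: Thu/Thu  2004: Fri/Sat  2005: Sun/Sun  2006: Mon/Mon  2007: Tue/Tue  2008: Wed/Thu  2009: Fri/Fri  2010: Sat/Sat  2011: Sun/Sun  2012: Mon/Tue  2013: Wed/Wed  2014: Thu/Thu  2015: Fri/Fri  2016: Sat/Sun  2017: Mon/Mon  2018: Tue/Tue  2019: Wed/Wed
Both conditions hold in: 2000 — 1.

1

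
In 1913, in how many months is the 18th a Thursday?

2

Check the 18th of each month of 1913: Jan 18: Sat, Feb 18: Tue, Mar 18: Tue, Apr 18: Fri, May 18: Sun, Jun 18: Wed, Jul 18: Fri, Aug 18: Mon, Sep 18: Thu, Oct 18: Sat, Nov 18: Tue, Dec 18: Thu.
Thursday occurs in September, December — 2 months.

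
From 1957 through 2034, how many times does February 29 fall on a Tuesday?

3

Leap years in 1957–2034: 19 of them.
Feb 29 weekday advances by 5 (mod 7) from one leap year to the next four years later (or differs when a century non-leap intervenes).
Leap-day weekdays: 1960:Mon 1964:Sat 1968:Thu 1972:Tue✓ 1976:Sun 1980:Fri 1984:Wed 1988:Mon 1992:Sat 1996:Thu 2000:Tue✓ 2004:Sun 2008:Fri 2012:Wed 2016:Mon 2020:Sat 2024:Thu 2028:Tue✓ 2032:Sun
Tuesday: 1972, 2000, 2028 → 3.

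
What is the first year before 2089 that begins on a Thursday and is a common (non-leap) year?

2082

Jan 1 advances by 2 weekdays after a leap year and by 1 after a common year.
2089: Jan 1 is Saturday.
2088: Thursday (leap)
2087: Wednesday
2086: Tuesday
2085: Monday
2084: Saturday (leap)
2083: Friday
2082: Thursday
2082 begins on a Thursday and is a common year.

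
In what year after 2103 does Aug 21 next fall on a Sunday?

From one year to the next, a fixed date's weekday advances by 1, or by 2 when a Feb 29 lies between the two dates.
2103: August 21 is Tuesday.
2104: Thursday (+2)
2105: Friday (+1)
2106: Saturday (+1)
2107: Sunday (+1)
Aug 21 falls on a Sunday in 2107.

2107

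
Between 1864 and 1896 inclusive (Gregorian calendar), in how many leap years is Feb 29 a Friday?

Leap years in 1864–1896: 9 of them.
Feb 29 weekday advances by 5 (mod 7) from one leap year to the next four years later (or differs when a century non-leap intervenes).
Leap-day weekdays: 1864:Mon 1868:Sat 1872:Thu 1876:Tue 1880:Sun 1884:Fri✓ 1888:Wed 1892:Mon 1896:Sat
Friday: 1884 → 1.

1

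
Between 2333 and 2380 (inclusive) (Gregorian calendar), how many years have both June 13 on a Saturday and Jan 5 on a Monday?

4

Check each year's weekday for June 13 and Jan 5:
  2333: Tue/Thu  2334: Wed/Fri  2335: Thu/Sat  2336: Sat/Sun  2337: Sun/Tue  2338: Mon/Wed  2339: Tue/Thu  2340: Thu/Fri  2341: Fri/Sun  2342: Sat/Mon ✓  2343: Sun/Tue  2344: Tue/Wed  2345: Wed/Fri  2346: Thu/Sat  …(20 more)…  2367: Tue/Thu  2368: Thu/Fri  2369: Fri/Sun  2370: Sat/Mon ✓  2371: Sun/Tue  2372: Tue/Wed  2373: Wed/Fri  2374: Thu/Sat  2375: Fri/Sun  2376: Sun/Mon  2377: Mon/Wed  2378: Tue/Thu  2379: Wed/Fri  2380: Fri/Sat
Both conditions hold in: 2342, 2353, 2359, 2370 — 4.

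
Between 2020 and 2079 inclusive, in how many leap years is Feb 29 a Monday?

Leap years in 2020–2079: 15 of them.
Feb 29 weekday advances by 5 (mod 7) from one leap year to the next four years later (or differs when a century non-leap intervenes).
Leap-day weekdays: 2020:Sat 2024:Thu 2028:Tue 2032:Sun 2036:Fri 2040:Wed 2044:Mon✓ 2048:Sat 2052:Thu 2056:Tue 2060:Sun 2064:Fri 2068:Wed 2072:Mon✓ 2076:Sat
Monday: 2044, 2072 → 2.

2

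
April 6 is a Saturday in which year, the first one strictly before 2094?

2086

From one year to the next, a fixed date's weekday advances by 1, or by 2 when a Feb 29 lies between the two dates.
2094: April 6 is Tuesday.
2093: Monday (−1)
2092: Sunday (−1)
2091: Friday (−2)
2090: Thursday (−1)
2089: Wednesday (−1)
2088: Tuesday (−1)
2087: Sunday (−2)
2086: Saturday (−1)
April 6 falls on a Saturday in 2086.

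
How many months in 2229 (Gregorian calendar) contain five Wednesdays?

A month of length L has five Wednesdays iff its first Wednesday is on day ≤ L−28 (so day 1–3 in a 31-day month, 1–2 in a 30-day month, day 1 in a leap February).
Checking each month of 2229: Jan starts Thu (31d); Feb starts Sun (28d); Mar starts Sun (31d); Apr starts Wed (30d) ✓; May starts Fri (31d); Jun starts Mon (30d); Jul starts Wed (31d) ✓; Aug starts Sat (31d); Sep starts Tue (30d) ✓; Oct starts Thu (31d); Nov starts Sun (30d); Dec starts Tue (31d) ✓.
Five-Wednesday months: April, July, September, December → 4.

4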